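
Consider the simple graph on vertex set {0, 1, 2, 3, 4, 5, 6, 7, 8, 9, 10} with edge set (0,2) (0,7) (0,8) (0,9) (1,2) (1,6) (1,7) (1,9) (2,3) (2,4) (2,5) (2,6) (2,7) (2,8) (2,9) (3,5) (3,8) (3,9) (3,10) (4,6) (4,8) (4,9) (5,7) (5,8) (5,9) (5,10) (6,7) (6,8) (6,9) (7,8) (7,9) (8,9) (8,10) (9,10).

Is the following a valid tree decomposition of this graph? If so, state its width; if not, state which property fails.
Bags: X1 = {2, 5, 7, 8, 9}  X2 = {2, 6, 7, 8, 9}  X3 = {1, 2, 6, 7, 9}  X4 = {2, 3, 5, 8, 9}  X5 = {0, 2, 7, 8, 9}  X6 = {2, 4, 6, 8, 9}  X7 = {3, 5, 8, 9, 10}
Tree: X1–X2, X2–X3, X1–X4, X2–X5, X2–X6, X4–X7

Every vertex of G appears in some bag (union = {0, 1, 2, 3, 4, 5, 6, 7, 8, 9, 10}); every edge is covered by a bag; and for each vertex v the set of bags containing v is connected in the bag tree. The decomposition is therefore valid. The largest bag has 5 vertices, so the width is 4.

Yes; width 4.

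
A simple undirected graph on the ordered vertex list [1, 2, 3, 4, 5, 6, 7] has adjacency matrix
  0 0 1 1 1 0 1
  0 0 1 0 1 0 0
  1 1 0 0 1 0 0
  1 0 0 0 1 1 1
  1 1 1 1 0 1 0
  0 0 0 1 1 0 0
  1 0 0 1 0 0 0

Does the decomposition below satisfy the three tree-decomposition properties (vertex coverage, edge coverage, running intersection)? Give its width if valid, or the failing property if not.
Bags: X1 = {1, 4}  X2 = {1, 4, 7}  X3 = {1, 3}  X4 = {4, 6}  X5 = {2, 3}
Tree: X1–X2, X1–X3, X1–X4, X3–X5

A tree decomposition must satisfy three properties: every vertex lies in some bag; for every edge, both endpoints lie together in some bag; and for every vertex, the bags containing it form a connected subtree. Here vertex 5 appears in no bag, so the decomposition is invalid.

No — vertex 5 appears in no bag.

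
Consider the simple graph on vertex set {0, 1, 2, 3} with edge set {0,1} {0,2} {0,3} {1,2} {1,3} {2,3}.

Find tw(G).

A width-3 tree decomposition is:
Bags: B1 = {0, 1, 2, 3}
Tree: (single bag)
A single bag containing all 4 vertices is trivially a valid decomposition of width 3. For the lower bound, the 4 vertices {0, 1, 2, 3} are pairwise adjacent, and any tree decomposition puts a clique entirely inside one bag — forcing width ≥ 3. The upper and lower bounds meet at 3, so that is the treewidth.

3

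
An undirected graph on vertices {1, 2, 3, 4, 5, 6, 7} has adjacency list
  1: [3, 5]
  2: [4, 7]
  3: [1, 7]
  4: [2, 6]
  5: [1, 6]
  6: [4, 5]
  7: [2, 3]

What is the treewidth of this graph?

2

A width-2 tree decomposition is:
Bags: B1 = {2, 3, 7}  B2 = {2, 3, 4}  B3 = {3, 4, 6}  B4 = {3, 5, 6}  B5 = {1, 3, 5}
Tree: B1–B2, B2–B3, B3–B4, B4–B5
The largest bag has 3 vertices, giving width 2; this decomposition certifies tw(G) ≤ 2. For the lower bound, G contains the cycle 3–7–2–4–6–5–1–3, so G is not a forest; only forests have treewidth ≤ 1, hence tw(G) ≥ 2. Hence tw(G) = 2 exactly.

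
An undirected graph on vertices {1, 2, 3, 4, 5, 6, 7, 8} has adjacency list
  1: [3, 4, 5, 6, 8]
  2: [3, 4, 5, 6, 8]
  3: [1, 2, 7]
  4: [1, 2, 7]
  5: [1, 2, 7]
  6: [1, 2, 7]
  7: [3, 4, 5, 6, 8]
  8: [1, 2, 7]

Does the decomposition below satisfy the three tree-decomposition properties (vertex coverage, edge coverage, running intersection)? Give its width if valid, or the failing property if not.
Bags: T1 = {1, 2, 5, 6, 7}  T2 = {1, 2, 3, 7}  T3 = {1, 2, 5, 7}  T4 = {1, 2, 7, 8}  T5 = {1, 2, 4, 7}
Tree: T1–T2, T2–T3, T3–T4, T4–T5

No — bags containing vertex 5 are not connected in the tree.

A tree decomposition must satisfy three properties: every vertex lies in some bag; for every edge, both endpoints lie together in some bag; and for every vertex, the bags containing it form a connected subtree. Here bags containing vertex 5 are not connected in the tree, so the decomposition is invalid.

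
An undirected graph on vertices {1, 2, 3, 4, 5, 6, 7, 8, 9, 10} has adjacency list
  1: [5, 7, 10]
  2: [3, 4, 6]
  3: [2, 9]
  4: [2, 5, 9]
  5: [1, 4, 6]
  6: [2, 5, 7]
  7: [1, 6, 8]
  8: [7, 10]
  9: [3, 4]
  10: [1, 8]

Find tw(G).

2

A width-2 tree decomposition is:
Bags: B1 = {7, 8, 10}  B2 = {1, 7, 10}  B3 = {1, 6, 7}  B4 = {1, 5, 6}  B5 = {2, 5, 6}  B6 = {2, 4, 5}  B7 = {2, 3, 4}  B8 = {3, 4, 9}
Tree: B1–B2, B2–B3, B3–B4, B4–B5, B5–B6, B6–B7, B7–B8
Every bag has size at most 3, so the width is 3 − 1 = 2 and tw(G) ≤ 2. For the lower bound, G contains the cycle 8–10–1–7–8, so G is not a forest; only forests have treewidth ≤ 1, hence tw(G) ≥ 2. Hence tw(G) = 2 exactly.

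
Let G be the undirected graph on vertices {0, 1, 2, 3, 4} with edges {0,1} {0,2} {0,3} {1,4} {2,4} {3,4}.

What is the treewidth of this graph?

A width-2 tree decomposition is:
Bags: B1 = {0, 1, 4}  B2 = {0, 3, 4}  B3 = {0, 2, 4}
Tree: B1–B2, B2–B3
The largest bag has 3 vertices, giving width 2; this decomposition certifies tw(G) ≤ 2. The edges 1–0–3–4–1 form a cycle, so G is not a tree and its treewidth is at least 2. Combining the bounds, tw(G) = 2.

2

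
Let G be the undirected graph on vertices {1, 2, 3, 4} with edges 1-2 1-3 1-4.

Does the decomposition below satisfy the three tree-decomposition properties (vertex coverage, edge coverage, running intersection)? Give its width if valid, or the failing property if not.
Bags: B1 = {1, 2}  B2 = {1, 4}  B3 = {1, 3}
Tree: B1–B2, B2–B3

Vertex coverage: the bags together contain {1, 2, 3, 4}, the full vertex set. Edge coverage: each edge of G has both endpoints in at least one bag. Running intersection: for every vertex, the bags containing it form a connected subtree. All three properties hold, so this is a valid tree decomposition of width max|bag| − 1 = 1, and hence tw(G) ≤ 1.

Yes; width 1.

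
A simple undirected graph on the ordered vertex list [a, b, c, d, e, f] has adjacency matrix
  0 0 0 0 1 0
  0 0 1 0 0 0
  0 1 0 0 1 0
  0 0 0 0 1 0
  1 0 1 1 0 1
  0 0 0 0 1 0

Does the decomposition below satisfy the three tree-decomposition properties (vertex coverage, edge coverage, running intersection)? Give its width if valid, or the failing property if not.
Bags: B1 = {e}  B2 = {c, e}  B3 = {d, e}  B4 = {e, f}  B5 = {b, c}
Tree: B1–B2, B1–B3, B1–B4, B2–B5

No — vertex a appears in no bag.

A tree decomposition must satisfy three properties: every vertex lies in some bag; for every edge, both endpoints lie together in some bag; and for every vertex, the bags containing it form a connected subtree. Here vertex a appears in no bag, so the decomposition is invalid.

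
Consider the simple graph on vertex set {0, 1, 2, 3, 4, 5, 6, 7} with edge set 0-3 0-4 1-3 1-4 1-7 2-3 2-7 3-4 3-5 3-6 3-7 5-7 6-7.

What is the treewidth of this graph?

A width-2 tree decomposition is:
Bags: B1 = {1, 3, 4}  B2 = {1, 3, 7}  B3 = {0, 3, 4}  B4 = {3, 6, 7}  B5 = {3, 5, 7}  B6 = {2, 3, 7}
Tree: B1–B2, B1–B3, B2–B4, B4–B5, B5–B6
Each bag holds 3 vertices, so the decomposition has width 2, which upper-bounds the treewidth. For the lower bound, the 3 vertices {0, 3, 4} are pairwise adjacent, and any tree decomposition puts a clique entirely inside one bag — forcing width ≥ 2. Therefore the treewidth is 2.

2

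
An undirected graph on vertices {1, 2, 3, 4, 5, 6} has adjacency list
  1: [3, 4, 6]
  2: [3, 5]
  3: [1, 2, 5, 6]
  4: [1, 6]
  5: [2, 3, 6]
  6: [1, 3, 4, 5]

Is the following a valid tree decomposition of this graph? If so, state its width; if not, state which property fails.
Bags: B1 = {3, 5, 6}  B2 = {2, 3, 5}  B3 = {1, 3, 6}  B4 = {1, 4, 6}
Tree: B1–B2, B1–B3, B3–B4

Vertex coverage: the bags together contain {1, 2, 3, 4, 5, 6}, the full vertex set. Edge coverage: each edge of G has both endpoints in at least one bag. Running intersection: for every vertex, the bags containing it form a connected subtree. All three properties hold, so this is a valid tree decomposition of width max|bag| − 1 = 2, and hence tw(G) ≤ 2.

Yes; width 2.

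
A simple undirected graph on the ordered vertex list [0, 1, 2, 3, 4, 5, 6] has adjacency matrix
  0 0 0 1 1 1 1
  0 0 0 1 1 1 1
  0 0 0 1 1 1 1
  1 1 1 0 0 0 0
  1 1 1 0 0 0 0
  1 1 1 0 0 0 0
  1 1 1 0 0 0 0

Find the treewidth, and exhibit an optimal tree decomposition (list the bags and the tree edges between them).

Treewidth 3.
One such decomposition:
Bags: B1 = {0, 1, 2, 6}  B2 = {0, 1, 2, 5}  B3 = {0, 1, 2, 4}  B4 = {0, 1, 2, 3}
Tree: B1–B2, B2–B3, B3–B4

Every bag has size at most 4, so the width is 4 − 1 = 3 and tw(G) ≤ 3. For the lower bound: the 4 vertex sets {2,6}, {0,5}, {1}, {4} are disjoint, each induces a connected subgraph, and every pair is joined by at least one edge of G. Contracting each set to a single vertex therefore yields K_{4} as a minor, and since treewidth is minor-monotone, tw(G) ≥ tw(K_{4}) = 3. Combining the bounds, tw(G) = 3.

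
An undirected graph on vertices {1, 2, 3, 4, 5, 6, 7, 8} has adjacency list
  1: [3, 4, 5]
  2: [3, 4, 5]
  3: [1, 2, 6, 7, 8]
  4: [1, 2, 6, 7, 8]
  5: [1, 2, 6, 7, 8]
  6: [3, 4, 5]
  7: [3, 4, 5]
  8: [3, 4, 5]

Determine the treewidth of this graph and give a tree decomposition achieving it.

Treewidth 3.
One such decomposition:
Bags: B1 = {1, 3, 4, 5}  B2 = {3, 4, 5, 8}  B3 = {3, 4, 5, 6}  B4 = {2, 3, 4, 5}  B5 = {3, 4, 5, 7}
Tree: B1–B2, B2–B3, B3–B4, B4–B5

Each bag holds 4 vertices, so the decomposition has width 3, which upper-bounds the treewidth. For the lower bound: the 4 vertex sets {1,3}, {4,8}, {5}, {6} are disjoint, each induces a connected subgraph, and every pair is joined by at least one edge of G. Contracting each set to a single vertex therefore yields K_{4} as a minor, and since treewidth is minor-monotone, tw(G) ≥ tw(K_{4}) = 3. The upper and lower bounds meet at 3, so that is the treewidth.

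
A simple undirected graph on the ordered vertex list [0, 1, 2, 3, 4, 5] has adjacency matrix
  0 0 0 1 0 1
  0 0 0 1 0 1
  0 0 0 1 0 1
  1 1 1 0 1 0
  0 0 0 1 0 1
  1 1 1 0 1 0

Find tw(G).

A width-2 tree decomposition is:
Bags: B1 = {2, 3, 5}  B2 = {0, 3, 5}  B3 = {1, 3, 5}  B4 = {3, 4, 5}
Tree: B1–B2, B2–B3, B3–B4
Every bag has size at most 3, so the width is 3 − 1 = 2 and tw(G) ≤ 2. For the lower bound, G contains the cycle 5–2–3–0–5, so G is not a forest; only forests have treewidth ≤ 1, hence tw(G) ≥ 2. The upper and lower bounds meet at 2, so that is the treewidth.

2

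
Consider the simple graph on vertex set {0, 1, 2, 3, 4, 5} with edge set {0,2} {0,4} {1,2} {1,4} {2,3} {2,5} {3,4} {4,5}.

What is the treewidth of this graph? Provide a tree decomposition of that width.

Treewidth 2.
Bags: B1 = {0, 2, 4}  B2 = {2, 4, 5}  B3 = {2, 3, 4}  B4 = {1, 2, 4}
Tree: B1–B2, B2–B3, B3–B4

Every bag has size at most 3, so the width is 3 − 1 = 2 and tw(G) ≤ 2. Since 4–0–2–5–4 is a cycle in G, G is not acyclic. Forests are exactly the graphs of treewidth ≤ 1, so tw(G) ≥ 2. Therefore the treewidth is 2.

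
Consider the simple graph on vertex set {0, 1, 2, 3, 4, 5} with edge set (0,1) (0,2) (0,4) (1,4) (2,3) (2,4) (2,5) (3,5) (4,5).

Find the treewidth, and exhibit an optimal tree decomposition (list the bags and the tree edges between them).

Treewidth 2.
Bags: B1 = {0, 1, 4}  B2 = {0, 2, 4}  B3 = {2, 4, 5}  B4 = {2, 3, 5}
Tree: B1–B2, B2–B3, B3–B4

The largest bag has 3 vertices, giving width 2; this decomposition certifies tw(G) ≤ 2. Conversely, {0, 1, 4} is a clique of size 3, and the vertices of any clique must share a bag in every tree decomposition; so some bag has ≥ 3 vertices and tw(G) ≥ 2. Combining the bounds, tw(G) = 2.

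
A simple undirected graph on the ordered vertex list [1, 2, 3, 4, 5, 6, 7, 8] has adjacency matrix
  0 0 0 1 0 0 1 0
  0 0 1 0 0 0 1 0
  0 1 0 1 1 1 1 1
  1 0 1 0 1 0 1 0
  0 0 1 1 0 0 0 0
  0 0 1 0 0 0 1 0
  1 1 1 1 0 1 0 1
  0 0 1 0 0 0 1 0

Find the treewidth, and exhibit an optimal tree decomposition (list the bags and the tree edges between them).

Treewidth 2.
One optimal decomposition is:
Bags: B1 = {3, 6, 7}  B2 = {3, 4, 7}  B3 = {3, 4, 5}  B4 = {1, 4, 7}  B5 = {2, 3, 7}  B6 = {3, 7, 8}
Tree: B1–B2, B2–B3, B2–B4, B1–B5, B2–B6

Each bag holds 3 vertices, so the decomposition has width 2, which upper-bounds the treewidth. Conversely, {1, 4, 7} is a clique of size 3, and the vertices of any clique must share a bag in every tree decomposition; so some bag has ≥ 3 vertices and tw(G) ≥ 2. Combining the bounds, tw(G) = 2.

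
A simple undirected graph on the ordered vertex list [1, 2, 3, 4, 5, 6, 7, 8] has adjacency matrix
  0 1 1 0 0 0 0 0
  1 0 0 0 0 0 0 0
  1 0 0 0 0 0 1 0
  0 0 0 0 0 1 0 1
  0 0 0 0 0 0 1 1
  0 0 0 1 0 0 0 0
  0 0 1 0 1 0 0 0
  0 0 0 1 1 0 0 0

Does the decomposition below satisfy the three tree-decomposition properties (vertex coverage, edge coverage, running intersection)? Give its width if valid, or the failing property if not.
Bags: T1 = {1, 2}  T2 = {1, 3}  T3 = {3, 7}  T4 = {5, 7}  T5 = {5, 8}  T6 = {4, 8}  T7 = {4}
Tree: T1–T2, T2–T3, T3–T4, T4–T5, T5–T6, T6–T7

A tree decomposition must satisfy three properties: every vertex lies in some bag; for every edge, both endpoints lie together in some bag; and for every vertex, the bags containing it form a connected subtree. Here vertex 6 appears in no bag, so the decomposition is invalid.

No — vertex 6 appears in no bag.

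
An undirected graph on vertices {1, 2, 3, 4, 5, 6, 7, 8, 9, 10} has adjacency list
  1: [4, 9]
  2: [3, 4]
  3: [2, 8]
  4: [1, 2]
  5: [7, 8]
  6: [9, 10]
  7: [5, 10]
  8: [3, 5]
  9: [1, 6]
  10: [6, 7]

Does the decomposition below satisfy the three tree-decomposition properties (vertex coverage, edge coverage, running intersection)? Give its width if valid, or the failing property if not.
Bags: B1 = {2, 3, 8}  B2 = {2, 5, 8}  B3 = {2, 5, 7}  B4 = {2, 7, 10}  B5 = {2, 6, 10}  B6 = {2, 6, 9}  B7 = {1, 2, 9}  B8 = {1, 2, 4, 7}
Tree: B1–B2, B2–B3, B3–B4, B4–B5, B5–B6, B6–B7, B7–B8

A tree decomposition must satisfy three properties: every vertex lies in some bag; for every edge, both endpoints lie together in some bag; and for every vertex, the bags containing it form a connected subtree. Here bags containing vertex 7 are not connected in the tree, so the decomposition is invalid.

No — bags containing vertex 7 are not connected in the tree.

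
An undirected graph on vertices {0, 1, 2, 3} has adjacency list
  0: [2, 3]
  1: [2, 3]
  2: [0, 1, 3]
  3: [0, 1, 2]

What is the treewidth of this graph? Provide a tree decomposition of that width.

Treewidth 2.
One such decomposition:
Bags: B1 = {0, 2, 3}  B2 = {1, 2, 3}
Tree: B1–B2

The largest bag has 3 vertices, giving width 2; this decomposition certifies tw(G) ≤ 2. On the other hand G contains the 3-clique {0, 2, 3}. A clique must lie in a single bag of any decomposition, so no decomposition can have width below 2. The upper and lower bounds meet at 2, so that is the treewidth.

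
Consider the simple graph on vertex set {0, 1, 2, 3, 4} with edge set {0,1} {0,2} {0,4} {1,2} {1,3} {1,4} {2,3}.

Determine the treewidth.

2

A width-2 tree decomposition is:
Bags: B1 = {0, 1, 2}  B2 = {0, 1, 4}  B3 = {1, 2, 3}
Tree: B1–B2, B1–B3
Each bag holds 3 vertices, so the decomposition has width 2, which upper-bounds the treewidth. On the other hand G contains the 3-clique {0, 1, 2}. A clique must lie in a single bag of any decomposition, so no decomposition can have width below 2. The upper and lower bounds meet at 2, so that is the treewidth.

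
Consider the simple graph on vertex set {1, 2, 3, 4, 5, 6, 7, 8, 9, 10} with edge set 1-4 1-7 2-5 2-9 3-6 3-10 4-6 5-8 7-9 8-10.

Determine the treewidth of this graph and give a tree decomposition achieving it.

Each bag holds 3 vertices, so the decomposition has width 2, which upper-bounds the treewidth. Since 6–4–1–7–9–2–5–8–10–3–6 is a cycle in G, G is not acyclic. Forests are exactly the graphs of treewidth ≤ 1, so tw(G) ≥ 2. Hence tw(G) = 2 exactly.

Treewidth 2.
One such decomposition:
Bags: B1 = {1, 4, 6}  B2 = {1, 6, 7}  B3 = {6, 7, 9}  B4 = {2, 6, 9}  B5 = {2, 5, 6}  B6 = {5, 6, 8}  B7 = {6, 8, 10}  B8 = {3, 6, 10}
Tree: B1–B2, B2–B3, B3–B4, B4–B5, B5–B6, B6–B7, B7–B8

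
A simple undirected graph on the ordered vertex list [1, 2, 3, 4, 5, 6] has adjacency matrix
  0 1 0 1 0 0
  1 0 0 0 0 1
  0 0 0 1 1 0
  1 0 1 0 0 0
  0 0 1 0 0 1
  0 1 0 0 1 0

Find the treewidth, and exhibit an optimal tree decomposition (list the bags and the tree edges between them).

Treewidth 2.
One such decomposition:
Bags: B1 = {1, 3, 4}  B2 = {1, 3, 5}  B3 = {1, 5, 6}  B4 = {1, 2, 6}
Tree: B1–B2, B2–B3, B3–B4

The largest bag has 3 vertices, giving width 2; this decomposition certifies tw(G) ≤ 2. The edges 1–4–3–5–6–2–1 form a cycle, so G is not a tree and its treewidth is at least 2. Combining the bounds, tw(G) = 2.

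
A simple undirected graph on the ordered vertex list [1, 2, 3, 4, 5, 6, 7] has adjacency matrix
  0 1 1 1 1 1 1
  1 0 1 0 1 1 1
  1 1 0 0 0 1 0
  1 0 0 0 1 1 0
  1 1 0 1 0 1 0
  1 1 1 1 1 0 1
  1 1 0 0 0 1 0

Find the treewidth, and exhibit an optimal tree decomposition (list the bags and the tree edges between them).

Every bag has size at most 4, so the width is 4 − 1 = 3 and tw(G) ≤ 3. On the other hand G contains the 4-clique {1, 2, 3, 6}. A clique must lie in a single bag of any decomposition, so no decomposition can have width below 3. The upper and lower bounds meet at 3, so that is the treewidth.

Treewidth 3.
One such decomposition:
Bags: B1 = {1, 2, 6, 7}  B2 = {1, 2, 3, 6}  B3 = {1, 2, 5, 6}  B4 = {1, 4, 5, 6}
Tree: B1–B2, B1–B3, B3–B4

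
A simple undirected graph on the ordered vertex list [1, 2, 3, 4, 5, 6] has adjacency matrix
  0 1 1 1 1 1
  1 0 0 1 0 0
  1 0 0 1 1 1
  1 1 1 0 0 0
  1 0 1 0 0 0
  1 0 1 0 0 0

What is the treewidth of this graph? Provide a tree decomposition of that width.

Treewidth 2.
Bags: B1 = {1, 3, 4}  B2 = {1, 2, 4}  B3 = {1, 3, 6}  B4 = {1, 3, 5}
Tree: B1–B2, B1–B3, B1–B4

Each bag holds 3 vertices, so the decomposition has width 2, which upper-bounds the treewidth. Conversely, {1, 2, 4} is a clique of size 3, and the vertices of any clique must share a bag in every tree decomposition; so some bag has ≥ 3 vertices and tw(G) ≥ 2. Combining the bounds, tw(G) = 2.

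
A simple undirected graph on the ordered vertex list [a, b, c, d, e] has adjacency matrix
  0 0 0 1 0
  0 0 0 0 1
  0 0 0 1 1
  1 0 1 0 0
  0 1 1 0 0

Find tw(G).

A width-1 tree decomposition is:
Bags: B1 = {b, e}  B2 = {c, e}  B3 = {c, d}  B4 = {a, d}
Tree: B1–B2, B2–B3, B3–B4
The largest bag has 2 vertices, giving width 1; this decomposition certifies tw(G) ≤ 1. Any graph with an edge has treewidth ≥ 1, and G has the edge b–e. Hence tw(G) = 1 exactly.

1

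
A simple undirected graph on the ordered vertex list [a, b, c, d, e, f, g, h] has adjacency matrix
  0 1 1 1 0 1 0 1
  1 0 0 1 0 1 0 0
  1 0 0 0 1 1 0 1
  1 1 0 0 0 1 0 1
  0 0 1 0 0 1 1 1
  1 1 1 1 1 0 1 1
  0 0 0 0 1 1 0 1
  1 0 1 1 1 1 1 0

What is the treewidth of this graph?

A width-3 tree decomposition is:
Bags: B1 = {e, f, g, h}  B2 = {c, e, f, h}  B3 = {a, c, f, h}  B4 = {a, d, f, h}  B5 = {a, b, d, f}
Tree: B1–B2, B2–B3, B3–B4, B4–B5
Each bag holds 4 vertices, so the decomposition has width 3, which upper-bounds the treewidth. Conversely, {a, d, f, h} is a clique of size 4, and the vertices of any clique must share a bag in every tree decomposition; so some bag has ≥ 4 vertices and tw(G) ≥ 3. The upper and lower bounds meet at 3, so that is the treewidth.

3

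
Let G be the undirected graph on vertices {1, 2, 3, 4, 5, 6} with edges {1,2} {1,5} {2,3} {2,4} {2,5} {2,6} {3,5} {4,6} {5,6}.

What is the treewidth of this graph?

2

A width-2 tree decomposition is:
Bags: B1 = {2, 5, 6}  B2 = {2, 4, 6}  B3 = {1, 2, 5}  B4 = {2, 3, 5}
Tree: B1–B2, B1–B3, B1–B4
Each bag holds 3 vertices, so the decomposition has width 2, which upper-bounds the treewidth. Conversely, {2, 4, 6} is a clique of size 3, and the vertices of any clique must share a bag in every tree decomposition; so some bag has ≥ 3 vertices and tw(G) ≥ 2. Therefore the treewidth is 2.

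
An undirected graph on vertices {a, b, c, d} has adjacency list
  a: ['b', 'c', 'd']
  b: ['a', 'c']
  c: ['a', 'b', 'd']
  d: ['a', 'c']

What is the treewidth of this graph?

A width-2 tree decomposition is:
Bags: B1 = {a, c, d}  B2 = {a, b, c}
Tree: B1–B2
Each bag holds 3 vertices, so the decomposition has width 2, which upper-bounds the treewidth. On the other hand G contains the 3-clique {a, c, d}. A clique must lie in a single bag of any decomposition, so no decomposition can have width below 2. The upper and lower bounds meet at 2, so that is the treewidth.

2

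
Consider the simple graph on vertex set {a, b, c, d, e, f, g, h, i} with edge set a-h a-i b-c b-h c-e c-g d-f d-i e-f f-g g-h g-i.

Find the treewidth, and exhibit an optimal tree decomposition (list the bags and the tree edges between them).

Treewidth 3.
One such decomposition:
Bags: B1 = {a, d, h, i}  B2 = {d, g, h, i}  B3 = {d, f, g, h}  B4 = {b, f, g, h}  B5 = {b, c, f, g}  B6 = {b, c, e, f}
Tree: B1–B2, B2–B3, B3–B4, B4–B5, B5–B6

Each bag holds 4 vertices, so the decomposition has width 3, which upper-bounds the treewidth. For the lower bound: the 4 vertex sets {a,d,i}, {h}, {g}, {b,c,e,f} are disjoint, each induces a connected subgraph, and every pair is joined by at least one edge of G. Contracting each set to a single vertex therefore yields K_{4} as a minor, and since treewidth is minor-monotone, tw(G) ≥ tw(K_{4}) = 3. The upper and lower bounds meet at 3, so that is the treewidth.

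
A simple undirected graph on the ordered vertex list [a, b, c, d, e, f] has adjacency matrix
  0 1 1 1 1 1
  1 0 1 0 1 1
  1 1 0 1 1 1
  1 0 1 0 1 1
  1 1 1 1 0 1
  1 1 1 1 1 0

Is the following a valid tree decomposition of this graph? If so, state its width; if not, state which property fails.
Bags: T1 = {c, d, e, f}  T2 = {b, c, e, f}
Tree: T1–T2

A tree decomposition must satisfy three properties: every vertex lies in some bag; for every edge, both endpoints lie together in some bag; and for every vertex, the bags containing it form a connected subtree. Here vertex a appears in no bag, so the decomposition is invalid.

No — vertex a appears in no bag.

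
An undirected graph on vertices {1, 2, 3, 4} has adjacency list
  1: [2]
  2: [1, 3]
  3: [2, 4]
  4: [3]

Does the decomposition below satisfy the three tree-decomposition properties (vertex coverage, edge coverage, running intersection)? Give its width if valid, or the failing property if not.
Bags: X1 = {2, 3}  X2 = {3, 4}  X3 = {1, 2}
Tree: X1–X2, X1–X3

Checking the three conditions: (i) the bags cover all of {1, 2, 3, 4}; (ii) for each edge, some bag contains both endpoints; (iii) the bags containing any fixed vertex form a subtree. All hold, so the decomposition is valid with width 2 − 1 = 1.

Yes; width 1.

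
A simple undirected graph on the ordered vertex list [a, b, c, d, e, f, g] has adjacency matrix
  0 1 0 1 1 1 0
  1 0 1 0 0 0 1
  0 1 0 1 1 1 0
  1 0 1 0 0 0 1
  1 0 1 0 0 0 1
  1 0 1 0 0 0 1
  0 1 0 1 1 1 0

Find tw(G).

3

A width-3 tree decomposition is:
Bags: B1 = {a, c, f, g}  B2 = {a, c, d, g}  B3 = {a, b, c, g}  B4 = {a, c, e, g}
Tree: B1–B2, B2–B3, B3–B4
The largest bag has 4 vertices, giving width 3; this decomposition certifies tw(G) ≤ 3. For the lower bound: the 4 vertex sets {c,f}, {d,g}, {a}, {b} are disjoint, each induces a connected subgraph, and every pair is joined by at least one edge of G. Contracting each set to a single vertex therefore yields K_{4} as a minor, and since treewidth is minor-monotone, tw(G) ≥ tw(K_{4}) = 3. The upper and lower bounds meet at 3, so that is the treewidth.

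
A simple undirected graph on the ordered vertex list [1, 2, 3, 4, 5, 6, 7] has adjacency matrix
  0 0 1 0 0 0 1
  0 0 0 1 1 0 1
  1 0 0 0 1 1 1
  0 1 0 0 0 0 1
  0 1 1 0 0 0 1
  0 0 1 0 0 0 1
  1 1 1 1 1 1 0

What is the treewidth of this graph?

2

A width-2 tree decomposition is:
Bags: B1 = {3, 6, 7}  B2 = {3, 5, 7}  B3 = {2, 5, 7}  B4 = {2, 4, 7}  B5 = {1, 3, 7}
Tree: B1–B2, B2–B3, B3–B4, B1–B5
Each bag holds 3 vertices, so the decomposition has width 2, which upper-bounds the treewidth. On the other hand G contains the 3-clique {2, 4, 7}. A clique must lie in a single bag of any decomposition, so no decomposition can have width below 2. Hence tw(G) = 2 exactly.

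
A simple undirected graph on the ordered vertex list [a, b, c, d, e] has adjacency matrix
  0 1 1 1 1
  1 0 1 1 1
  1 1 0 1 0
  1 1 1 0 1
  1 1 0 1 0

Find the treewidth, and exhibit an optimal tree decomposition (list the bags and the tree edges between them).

Treewidth 3.
One such decomposition:
Bags: B1 = {a, b, d, e}  B2 = {a, b, c, d}
Tree: B1–B2

The largest bag has 4 vertices, giving width 3; this decomposition certifies tw(G) ≤ 3. Conversely, {a, b, d, e} is a clique of size 4, and the vertices of any clique must share a bag in every tree decomposition; so some bag has ≥ 4 vertices and tw(G) ≥ 3. Hence tw(G) = 3 exactly.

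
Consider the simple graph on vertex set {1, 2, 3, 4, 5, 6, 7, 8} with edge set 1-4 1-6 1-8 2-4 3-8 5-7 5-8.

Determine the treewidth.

1

A width-1 tree decomposition is:
Bags: B1 = {1, 4}  B2 = {1, 8}  B3 = {3, 8}  B4 = {5, 8}  B5 = {2, 4}  B6 = {1, 6}  B7 = {5, 7}
Tree: B1–B2, B2–B3, B2–B4, B1–B5, B2–B6, B4–B7
The largest bag has 2 vertices, giving width 1; this decomposition certifies tw(G) ≤ 1. Any graph with an edge has treewidth ≥ 1, and G has the edge 4–1. The upper and lower bounds meet at 1, so that is the treewidth.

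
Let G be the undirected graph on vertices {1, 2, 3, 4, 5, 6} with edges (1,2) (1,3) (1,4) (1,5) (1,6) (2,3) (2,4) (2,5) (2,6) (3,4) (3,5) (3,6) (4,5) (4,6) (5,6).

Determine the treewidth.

A width-5 tree decomposition is:
Bags: B1 = {1, 2, 3, 4, 5, 6}
Tree: (single bag)
A single bag containing all 6 vertices is trivially a valid decomposition of width 5. For the lower bound, the 6 vertices {1, 2, 3, 4, 5, 6} are pairwise adjacent, and any tree decomposition puts a clique entirely inside one bag — forcing width ≥ 5. Therefore the treewidth is 5.

5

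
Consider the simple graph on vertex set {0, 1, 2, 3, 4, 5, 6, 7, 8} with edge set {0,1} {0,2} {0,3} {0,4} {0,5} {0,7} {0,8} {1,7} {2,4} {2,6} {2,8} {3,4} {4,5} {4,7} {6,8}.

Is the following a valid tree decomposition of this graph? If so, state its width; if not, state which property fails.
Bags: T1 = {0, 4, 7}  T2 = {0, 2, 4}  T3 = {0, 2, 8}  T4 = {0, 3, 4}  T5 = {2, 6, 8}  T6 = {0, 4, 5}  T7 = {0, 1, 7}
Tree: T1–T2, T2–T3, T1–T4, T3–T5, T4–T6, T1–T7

Vertex coverage: the bags together contain {0, 1, 2, 3, 4, 5, 6, 7, 8}, the full vertex set. Edge coverage: each edge of G has both endpoints in at least one bag. Running intersection: for every vertex, the bags containing it form a connected subtree. All three properties hold, so this is a valid tree decomposition of width max|bag| − 1 = 2, and hence tw(G) ≤ 2.

Yes; width 2.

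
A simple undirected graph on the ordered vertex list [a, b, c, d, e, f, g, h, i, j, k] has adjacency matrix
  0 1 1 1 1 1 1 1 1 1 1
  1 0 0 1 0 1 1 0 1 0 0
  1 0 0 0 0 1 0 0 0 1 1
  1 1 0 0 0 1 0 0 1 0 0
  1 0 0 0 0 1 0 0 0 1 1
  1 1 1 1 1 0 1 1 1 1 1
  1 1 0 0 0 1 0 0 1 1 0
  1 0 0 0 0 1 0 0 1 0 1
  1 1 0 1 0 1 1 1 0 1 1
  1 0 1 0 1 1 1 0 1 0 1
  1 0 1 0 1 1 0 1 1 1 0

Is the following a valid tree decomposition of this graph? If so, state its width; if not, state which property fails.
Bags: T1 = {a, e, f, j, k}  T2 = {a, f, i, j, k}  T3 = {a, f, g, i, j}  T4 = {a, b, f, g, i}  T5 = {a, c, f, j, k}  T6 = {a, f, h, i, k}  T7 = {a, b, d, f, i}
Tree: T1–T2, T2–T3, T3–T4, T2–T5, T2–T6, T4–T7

Yes; width 4.

Every vertex of G appears in some bag (union = {a, b, c, d, e, f, g, h, i, j, k}); every edge is covered by a bag; and for each vertex v the set of bags containing v is connected in the bag tree. The decomposition is therefore valid. The largest bag has 5 vertices, so the width is 4.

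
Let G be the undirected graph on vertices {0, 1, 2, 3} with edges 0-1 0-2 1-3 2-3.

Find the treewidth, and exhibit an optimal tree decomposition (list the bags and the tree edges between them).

Treewidth 2.
One optimal decomposition is:
Bags: B1 = {1, 2, 3}  B2 = {0, 1, 2}
Tree: B1–B2

Every bag has size at most 3, so the width is 3 − 1 = 2 and tw(G) ≤ 2. For the lower bound, G contains the cycle 1–3–2–0–1, so G is not a forest; only forests have treewidth ≤ 1, hence tw(G) ≥ 2. The upper and lower bounds meet at 2, so that is the treewidth.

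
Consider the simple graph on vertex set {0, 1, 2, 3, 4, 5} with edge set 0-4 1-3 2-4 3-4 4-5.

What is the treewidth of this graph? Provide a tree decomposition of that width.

Treewidth 1.
One such decomposition:
Bags: B1 = {4, 5}  B2 = {0, 4}  B3 = {3, 4}  B4 = {1, 3}  B5 = {2, 4}
Tree: B1–B2, B1–B3, B3–B4, B2–B5

The largest bag has 2 vertices, giving width 1; this decomposition certifies tw(G) ≤ 1. Any graph with an edge has treewidth ≥ 1, and G has the edge 5–4. Therefore the treewidth is 1.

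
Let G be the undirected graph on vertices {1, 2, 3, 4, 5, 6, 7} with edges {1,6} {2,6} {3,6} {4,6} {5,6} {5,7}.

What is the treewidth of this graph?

1

A width-1 tree decomposition is:
Bags: B1 = {5, 6}  B2 = {5, 7}  B3 = {2, 6}  B4 = {4, 6}  B5 = {3, 6}  B6 = {1, 6}
Tree: B1–B2, B1–B3, B1–B4, B3–B5, B4–B6
The largest bag has 2 vertices, giving width 1; this decomposition certifies tw(G) ≤ 1. Since G has at least one edge (e.g. 6–5), it is not an edgeless graph, so tw(G) ≥ 1. The upper and lower bounds meet at 1, so that is the treewidth.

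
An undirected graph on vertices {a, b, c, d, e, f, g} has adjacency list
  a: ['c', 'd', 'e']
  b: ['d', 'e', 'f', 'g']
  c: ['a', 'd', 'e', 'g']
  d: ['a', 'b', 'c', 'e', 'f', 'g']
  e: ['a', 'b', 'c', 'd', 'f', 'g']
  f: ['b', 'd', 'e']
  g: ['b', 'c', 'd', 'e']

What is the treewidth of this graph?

A width-3 tree decomposition is:
Bags: B1 = {a, c, d, e}  B2 = {c, d, e, g}  B3 = {b, d, e, g}  B4 = {b, d, e, f}
Tree: B1–B2, B2–B3, B3–B4
Every bag has size at most 4, so the width is 4 − 1 = 3 and tw(G) ≤ 3. Conversely, {c, d, e, g} is a clique of size 4, and the vertices of any clique must share a bag in every tree decomposition; so some bag has ≥ 4 vertices and tw(G) ≥ 3. Therefore the treewidth is 3.

3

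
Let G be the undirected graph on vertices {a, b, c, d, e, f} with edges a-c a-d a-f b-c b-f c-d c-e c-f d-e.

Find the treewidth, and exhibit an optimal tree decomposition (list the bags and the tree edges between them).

The largest bag has 3 vertices, giving width 2; this decomposition certifies tw(G) ≤ 2. On the other hand G contains the 3-clique {c, d, e}. A clique must lie in a single bag of any decomposition, so no decomposition can have width below 2. Therefore the treewidth is 2.

Treewidth 2.
Bags: B1 = {a, c, d}  B2 = {c, d, e}  B3 = {a, c, f}  B4 = {b, c, f}
Tree: B1–B2, B1–B3, B3–B4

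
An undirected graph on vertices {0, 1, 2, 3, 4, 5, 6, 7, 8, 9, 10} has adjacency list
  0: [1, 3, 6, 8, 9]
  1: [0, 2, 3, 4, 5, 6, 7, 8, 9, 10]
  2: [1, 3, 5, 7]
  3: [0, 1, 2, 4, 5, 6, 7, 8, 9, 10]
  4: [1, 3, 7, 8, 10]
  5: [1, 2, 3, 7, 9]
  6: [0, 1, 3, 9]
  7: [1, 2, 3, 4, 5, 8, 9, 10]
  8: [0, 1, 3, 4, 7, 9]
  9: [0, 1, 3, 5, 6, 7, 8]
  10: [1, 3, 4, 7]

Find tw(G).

4

A width-4 tree decomposition is:
Bags: B1 = {0, 1, 3, 8, 9}  B2 = {1, 3, 7, 8, 9}  B3 = {0, 1, 3, 6, 9}  B4 = {1, 3, 4, 7, 8}  B5 = {1, 3, 5, 7, 9}  B6 = {1, 2, 3, 5, 7}  B7 = {1, 3, 4, 7, 10}
Tree: B1–B2, B1–B3, B2–B4, B2–B5, B5–B6, B4–B7
Every bag has size at most 5, so the width is 5 − 1 = 4 and tw(G) ≤ 4. On the other hand G contains the 5-clique {0, 1, 3, 8, 9}. A clique must lie in a single bag of any decomposition, so no decomposition can have width below 4. Therefore the treewidth is 4.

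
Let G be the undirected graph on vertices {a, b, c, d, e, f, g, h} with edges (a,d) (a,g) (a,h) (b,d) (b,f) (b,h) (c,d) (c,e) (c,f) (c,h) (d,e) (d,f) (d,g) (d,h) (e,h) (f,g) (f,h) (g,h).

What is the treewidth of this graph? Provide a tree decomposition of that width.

Each bag holds 4 vertices, so the decomposition has width 3, which upper-bounds the treewidth. Conversely, {a, d, g, h} is a clique of size 4, and the vertices of any clique must share a bag in every tree decomposition; so some bag has ≥ 4 vertices and tw(G) ≥ 3. Hence tw(G) = 3 exactly.

Treewidth 3.
One such decomposition:
Bags: B1 = {d, f, g, h}  B2 = {c, d, f, h}  B3 = {a, d, g, h}  B4 = {c, d, e, h}  B5 = {b, d, f, h}
Tree: B1–B2, B1–B3, B2–B4, B2–B5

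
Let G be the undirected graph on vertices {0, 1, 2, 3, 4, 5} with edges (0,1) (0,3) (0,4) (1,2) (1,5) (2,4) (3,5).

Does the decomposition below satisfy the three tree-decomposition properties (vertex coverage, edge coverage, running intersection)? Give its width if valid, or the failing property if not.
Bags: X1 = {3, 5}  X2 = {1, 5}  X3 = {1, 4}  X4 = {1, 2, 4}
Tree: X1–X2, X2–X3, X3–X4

A tree decomposition must satisfy three properties: every vertex lies in some bag; for every edge, both endpoints lie together in some bag; and for every vertex, the bags containing it form a connected subtree. Here vertex 0 appears in no bag, so the decomposition is invalid.

No — vertex 0 appears in no bag.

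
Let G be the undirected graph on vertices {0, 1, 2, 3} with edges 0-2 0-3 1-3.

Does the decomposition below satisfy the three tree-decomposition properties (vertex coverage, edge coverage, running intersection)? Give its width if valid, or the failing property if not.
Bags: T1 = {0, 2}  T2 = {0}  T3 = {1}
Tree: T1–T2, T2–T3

A tree decomposition must satisfy three properties: every vertex lies in some bag; for every edge, both endpoints lie together in some bag; and for every vertex, the bags containing it form a connected subtree. Here vertex 3 appears in no bag, so the decomposition is invalid.

No — vertex 3 appears in no bag.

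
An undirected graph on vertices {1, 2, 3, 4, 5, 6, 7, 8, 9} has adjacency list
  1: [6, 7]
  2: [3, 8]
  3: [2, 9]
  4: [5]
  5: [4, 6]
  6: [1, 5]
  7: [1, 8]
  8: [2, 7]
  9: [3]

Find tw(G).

A width-1 tree decomposition is:
Bags: B1 = {3, 9}  B2 = {2, 3}  B3 = {2, 8}  B4 = {7, 8}  B5 = {1, 7}  B6 = {1, 6}  B7 = {5, 6}  B8 = {4, 5}
Tree: B1–B2, B2–B3, B3–B4, B4–B5, B5–B6, B6–B7, B7–B8
Each bag holds 2 vertices, so the decomposition has width 1, which upper-bounds the treewidth. Any graph with an edge has treewidth ≥ 1, and G has the edge 9–3. Hence tw(G) = 1 exactly.

1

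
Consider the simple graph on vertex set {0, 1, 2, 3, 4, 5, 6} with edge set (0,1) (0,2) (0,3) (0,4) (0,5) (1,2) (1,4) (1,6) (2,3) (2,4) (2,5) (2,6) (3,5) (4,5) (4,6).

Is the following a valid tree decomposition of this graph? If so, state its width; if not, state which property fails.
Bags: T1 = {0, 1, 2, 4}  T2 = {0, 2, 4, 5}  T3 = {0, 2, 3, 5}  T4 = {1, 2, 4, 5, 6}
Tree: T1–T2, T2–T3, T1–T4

A tree decomposition must satisfy three properties: every vertex lies in some bag; for every edge, both endpoints lie together in some bag; and for every vertex, the bags containing it form a connected subtree. Here bags containing vertex 5 are not connected in the tree, so the decomposition is invalid.

No — bags containing vertex 5 are not connected in the tree.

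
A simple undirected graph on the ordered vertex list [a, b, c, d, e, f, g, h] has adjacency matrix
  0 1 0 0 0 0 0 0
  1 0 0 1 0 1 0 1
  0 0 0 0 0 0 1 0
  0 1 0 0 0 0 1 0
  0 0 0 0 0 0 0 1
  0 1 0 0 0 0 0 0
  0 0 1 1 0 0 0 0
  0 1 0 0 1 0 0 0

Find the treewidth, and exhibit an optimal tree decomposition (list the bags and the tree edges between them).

The largest bag has 2 vertices, giving width 1; this decomposition certifies tw(G) ≤ 1. Since G has at least one edge (e.g. d–b), it is not an edgeless graph, so tw(G) ≥ 1. Therefore the treewidth is 1.

Treewidth 1.
Bags: B1 = {b, d}  B2 = {d, g}  B3 = {b, h}  B4 = {b, f}  B5 = {a, b}  B6 = {e, h}  B7 = {c, g}
Tree: B1–B2, B1–B3, B1–B4, B4–B5, B3–B6, B2–B7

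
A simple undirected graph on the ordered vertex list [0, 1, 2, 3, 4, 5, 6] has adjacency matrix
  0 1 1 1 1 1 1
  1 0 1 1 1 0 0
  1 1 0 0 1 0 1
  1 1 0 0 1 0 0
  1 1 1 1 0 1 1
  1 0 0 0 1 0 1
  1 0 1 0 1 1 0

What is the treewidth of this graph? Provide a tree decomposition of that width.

Each bag holds 4 vertices, so the decomposition has width 3, which upper-bounds the treewidth. For the lower bound, the 4 vertices {0, 1, 2, 4} are pairwise adjacent, and any tree decomposition puts a clique entirely inside one bag — forcing width ≥ 3. Combining the bounds, tw(G) = 3.

Treewidth 3.
One such decomposition:
Bags: B1 = {0, 2, 4, 6}  B2 = {0, 4, 5, 6}  B3 = {0, 1, 2, 4}  B4 = {0, 1, 3, 4}
Tree: B1–B2, B1–B3, B3–B4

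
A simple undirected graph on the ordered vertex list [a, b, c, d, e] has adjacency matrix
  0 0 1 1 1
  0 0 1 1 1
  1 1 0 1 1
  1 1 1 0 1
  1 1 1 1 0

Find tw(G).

3

A width-3 tree decomposition is:
Bags: B1 = {a, c, d, e}  B2 = {b, c, d, e}
Tree: B1–B2
The largest bag has 4 vertices, giving width 3; this decomposition certifies tw(G) ≤ 3. Conversely, {a, c, d, e} is a clique of size 4, and the vertices of any clique must share a bag in every tree decomposition; so some bag has ≥ 4 vertices and tw(G) ≥ 3. Hence tw(G) = 3 exactly.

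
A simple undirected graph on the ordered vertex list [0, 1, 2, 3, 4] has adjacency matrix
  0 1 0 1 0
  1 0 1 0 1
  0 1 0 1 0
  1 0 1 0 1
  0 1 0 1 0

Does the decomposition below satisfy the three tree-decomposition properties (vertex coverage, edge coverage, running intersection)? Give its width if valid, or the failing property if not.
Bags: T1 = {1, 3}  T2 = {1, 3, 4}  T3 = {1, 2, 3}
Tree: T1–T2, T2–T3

A tree decomposition must satisfy three properties: every vertex lies in some bag; for every edge, both endpoints lie together in some bag; and for every vertex, the bags containing it form a connected subtree. Here vertex 0 appears in no bag, so the decomposition is invalid.

No — vertex 0 appears in no bag.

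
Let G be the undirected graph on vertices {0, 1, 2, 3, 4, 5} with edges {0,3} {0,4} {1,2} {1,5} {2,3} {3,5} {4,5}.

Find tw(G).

A width-2 tree decomposition is:
Bags: B1 = {1, 2, 5}  B2 = {2, 3, 5}  B3 = {3, 4, 5}  B4 = {0, 3, 4}
Tree: B1–B2, B2–B3, B3–B4
The largest bag has 3 vertices, giving width 2; this decomposition certifies tw(G) ≤ 2. The edges 1–2–3–5–1 form a cycle, so G is not a tree and its treewidth is at least 2. Hence tw(G) = 2 exactly.

2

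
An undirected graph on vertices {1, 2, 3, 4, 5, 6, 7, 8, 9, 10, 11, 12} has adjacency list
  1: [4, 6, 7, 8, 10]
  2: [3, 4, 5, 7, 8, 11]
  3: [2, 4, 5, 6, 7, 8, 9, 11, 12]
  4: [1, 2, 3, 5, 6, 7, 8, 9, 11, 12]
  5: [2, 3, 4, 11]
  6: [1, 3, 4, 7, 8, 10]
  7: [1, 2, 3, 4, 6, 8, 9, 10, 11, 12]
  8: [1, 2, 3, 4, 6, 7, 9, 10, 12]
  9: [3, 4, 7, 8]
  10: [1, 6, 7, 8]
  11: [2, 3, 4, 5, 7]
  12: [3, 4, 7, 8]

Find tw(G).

4

A width-4 tree decomposition is:
Bags: B1 = {1, 4, 6, 7, 8}  B2 = {3, 4, 6, 7, 8}  B3 = {2, 3, 4, 7, 8}  B4 = {1, 6, 7, 8, 10}  B5 = {2, 3, 4, 7, 11}  B6 = {2, 3, 4, 5, 11}  B7 = {3, 4, 7, 8, 12}  B8 = {3, 4, 7, 8, 9}
Tree: B1–B2, B2–B3, B1–B4, B3–B5, B5–B6, B2–B7, B7–B8
Each bag holds 5 vertices, so the decomposition has width 4, which upper-bounds the treewidth. On the other hand G contains the 5-clique {1, 6, 7, 8, 10}. A clique must lie in a single bag of any decomposition, so no decomposition can have width below 4. Therefore the treewidth is 4.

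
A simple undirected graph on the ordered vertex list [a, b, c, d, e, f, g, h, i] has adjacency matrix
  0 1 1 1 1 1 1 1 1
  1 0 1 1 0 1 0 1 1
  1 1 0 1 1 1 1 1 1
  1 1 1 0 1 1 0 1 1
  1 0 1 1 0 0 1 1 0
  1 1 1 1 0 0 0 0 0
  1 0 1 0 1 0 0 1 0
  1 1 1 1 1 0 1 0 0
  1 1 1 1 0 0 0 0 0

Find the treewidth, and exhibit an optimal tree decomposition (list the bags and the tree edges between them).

Treewidth 4.
One such decomposition:
Bags: B1 = {a, c, d, e, h}  B2 = {a, b, c, d, h}  B3 = {a, c, e, g, h}  B4 = {a, b, c, d, i}  B5 = {a, b, c, d, f}
Tree: B1–B2, B1–B3, B2–B4, B2–B5

Each bag holds 5 vertices, so the decomposition has width 4, which upper-bounds the treewidth. Conversely, {a, c, d, e, h} is a clique of size 5, and the vertices of any clique must share a bag in every tree decomposition; so some bag has ≥ 5 vertices and tw(G) ≥ 4. Therefore the treewidth is 4.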